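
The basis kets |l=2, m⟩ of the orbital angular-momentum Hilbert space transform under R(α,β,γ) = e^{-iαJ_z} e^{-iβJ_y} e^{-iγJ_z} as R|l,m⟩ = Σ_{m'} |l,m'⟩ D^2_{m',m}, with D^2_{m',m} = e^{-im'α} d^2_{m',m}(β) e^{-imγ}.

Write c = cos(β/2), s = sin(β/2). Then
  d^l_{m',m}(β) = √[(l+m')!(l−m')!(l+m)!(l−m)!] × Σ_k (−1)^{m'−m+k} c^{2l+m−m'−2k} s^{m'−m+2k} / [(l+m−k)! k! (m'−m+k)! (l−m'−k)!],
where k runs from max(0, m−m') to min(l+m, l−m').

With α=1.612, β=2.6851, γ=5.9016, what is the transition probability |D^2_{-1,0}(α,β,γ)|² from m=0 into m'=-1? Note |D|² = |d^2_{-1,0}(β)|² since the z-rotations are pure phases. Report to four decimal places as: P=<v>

P=0.2348

D^2_{-1,0}(1.612,2.6851,5.9016) = e^{-i·-1·1.612}·d^2_{-1,0}(2.6851)·e^{-i·0·5.9016}. Compute d first:
Half-angle: c=0.226270, s=0.974065. N=√(1·6·2·2)=4.898979
Admissible k: 1..2 (factorial args all ≥0)
  k=1: (−1)^0·4.8990/(2)·0.2263^3·0.9741^1 = +0.027640
  k=2: (−1)^1·4.8990/(2)·0.2263^1·0.9741^3 = -0.512230
d^2_{-1,0}(2.6851) = +0.027640 -0.512230 = -0.484590
|D^2_{-1,0}|² = |d^2_{-1,0}(β)|² = (-0.484590)² = 0.234828 (the z-rotation phases have unit modulus)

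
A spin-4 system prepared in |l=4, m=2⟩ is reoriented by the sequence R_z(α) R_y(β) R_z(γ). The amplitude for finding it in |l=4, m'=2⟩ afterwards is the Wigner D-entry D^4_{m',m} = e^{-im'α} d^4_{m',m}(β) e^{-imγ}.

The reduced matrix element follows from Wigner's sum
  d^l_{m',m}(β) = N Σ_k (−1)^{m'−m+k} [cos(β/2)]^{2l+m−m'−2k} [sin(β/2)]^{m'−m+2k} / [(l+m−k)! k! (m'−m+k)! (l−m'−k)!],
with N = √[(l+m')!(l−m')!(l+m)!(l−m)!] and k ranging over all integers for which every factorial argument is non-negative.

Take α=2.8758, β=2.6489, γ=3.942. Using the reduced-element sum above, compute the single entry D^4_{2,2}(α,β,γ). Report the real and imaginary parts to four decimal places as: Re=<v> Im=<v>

Re=0.0214 Im=-0.0391

First d^4_{2,2}(β=2.6489), then the phase factors e^{-i(2)α} and e^{-i(2)γ}:
With c≡cos(β/2)=0.243862 and s≡sin(β/2)=0.969810, N=[720·2·720·2]^{1/2}=1440.000000
k∈{0,1,2} keeps every argument non-negative
  k=0: (−1)^0·1440.0000/(1440)·0.2439^8·0.9698^0 = +0.000013
  k=1: (−1)^1·1440.0000/(120)·0.2439^6·0.9698^2 = -0.002374
  k=2: (−1)^2·1440.0000/(96)·0.2439^4·0.9698^4 = +0.046926
d^4_{2,2}(2.6489) = +0.000013 -0.002374 +0.046926 = +0.044565
Attach z-rotation phases: D = e^{-i(2)(2.8758)}·(+0.044565)·e^{-i(2)(3.942)} = +0.021427-0.039076i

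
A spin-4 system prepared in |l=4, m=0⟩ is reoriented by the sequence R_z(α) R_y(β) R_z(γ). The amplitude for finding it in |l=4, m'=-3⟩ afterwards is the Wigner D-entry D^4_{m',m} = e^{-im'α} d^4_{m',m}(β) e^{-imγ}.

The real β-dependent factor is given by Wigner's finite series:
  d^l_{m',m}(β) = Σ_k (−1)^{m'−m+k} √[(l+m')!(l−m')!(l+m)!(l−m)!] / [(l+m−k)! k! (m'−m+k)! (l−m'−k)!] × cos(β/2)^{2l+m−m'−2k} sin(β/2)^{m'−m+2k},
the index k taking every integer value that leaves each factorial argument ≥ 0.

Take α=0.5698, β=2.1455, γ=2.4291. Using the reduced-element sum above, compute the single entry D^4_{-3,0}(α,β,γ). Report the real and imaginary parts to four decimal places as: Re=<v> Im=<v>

Re=0.0657 Im=-0.4709

Split into d^4_{-3,0}(β=2.1455) × two z-phases.
Half-angle: c=0.477710, s=0.878518. N=√(1·5040·24·24)=1703.830978
k: max(0,(0)−(-3))=3 … min(4+(0),4−(-3))=4
  k=3: (−1)^0·1703.8310/(144)·0.4777^5·0.8785^3 = +0.199589
  k=4: (−1)^1·1703.8310/(144)·0.4777^3·0.8785^5 = -0.675009
d^4_{-3,0}(2.1455) = +0.199589 -0.675009 = -0.475419
D = (-0.138160+0.990410i)·(-0.475419)·(+1.000000+0.000000i) = +0.065684-0.470860i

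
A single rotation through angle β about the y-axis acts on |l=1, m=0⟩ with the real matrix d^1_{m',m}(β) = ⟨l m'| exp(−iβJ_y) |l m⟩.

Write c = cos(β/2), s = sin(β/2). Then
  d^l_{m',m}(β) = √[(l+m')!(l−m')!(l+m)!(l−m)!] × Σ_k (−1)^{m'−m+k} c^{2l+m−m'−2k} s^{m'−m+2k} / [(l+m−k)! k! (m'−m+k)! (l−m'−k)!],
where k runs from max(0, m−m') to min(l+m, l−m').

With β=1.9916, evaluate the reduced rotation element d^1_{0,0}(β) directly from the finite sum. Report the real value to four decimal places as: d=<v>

d^1_{0,0}(β=1.9916) via Wigner's sum:
With c≡cos(β/2)=0.543832 and s≡sin(β/2)=0.839194, N=[1·1·1·1]^{1/2}=1.000000
k: max(0,(0)−(0))=0 … min(1+(0),1−(0))=1
  k=0: (−1)^0·1.0000/(1)·0.5438^2·0.8392^0 = +0.295753
  k=1: (−1)^1·1.0000/(1)·0.5438^0·0.8392^2 = -0.704247
d^1_{0,0}(1.9916) = +0.295753 -0.704247 = -0.408494

d=-0.4085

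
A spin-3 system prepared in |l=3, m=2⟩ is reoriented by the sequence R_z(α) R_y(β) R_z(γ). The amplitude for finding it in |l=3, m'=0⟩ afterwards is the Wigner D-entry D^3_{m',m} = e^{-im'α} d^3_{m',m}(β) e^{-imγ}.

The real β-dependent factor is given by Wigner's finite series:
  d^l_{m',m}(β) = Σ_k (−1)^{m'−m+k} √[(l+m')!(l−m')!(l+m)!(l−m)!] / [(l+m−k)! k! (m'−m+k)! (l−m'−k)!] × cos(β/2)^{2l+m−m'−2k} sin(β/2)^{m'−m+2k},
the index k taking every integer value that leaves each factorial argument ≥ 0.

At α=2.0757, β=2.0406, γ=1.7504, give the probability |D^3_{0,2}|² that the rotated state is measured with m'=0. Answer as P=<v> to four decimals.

D^3_{0,2}(2.0757,2.0406,1.7504) = e^{-i·0·2.0757}·d^3_{0,2}(2.0406)·e^{-i·2·1.7504}. Compute d first:
With c≡cos(β/2)=0.523110 and s≡sin(β/2)=0.852265, N=[6·6·120·1]^{1/2}=65.726707
Admissible k: 2..3 (factorial args all ≥0)
  k=2: (−1)^0·65.7267/(12)·0.5231^4·0.8523^2 = +0.297909
  k=3: (−1)^1·65.7267/(12)·0.5231^2·0.8523^4 = -0.790762
d^3_{0,2}(2.0406) = +0.297909 -0.790762 = -0.492853
|D^3_{0,2}|² = |d^3_{0,2}(β)|² = (-0.492853)² = 0.242904 (the z-rotation phases have unit modulus)

P=0.2429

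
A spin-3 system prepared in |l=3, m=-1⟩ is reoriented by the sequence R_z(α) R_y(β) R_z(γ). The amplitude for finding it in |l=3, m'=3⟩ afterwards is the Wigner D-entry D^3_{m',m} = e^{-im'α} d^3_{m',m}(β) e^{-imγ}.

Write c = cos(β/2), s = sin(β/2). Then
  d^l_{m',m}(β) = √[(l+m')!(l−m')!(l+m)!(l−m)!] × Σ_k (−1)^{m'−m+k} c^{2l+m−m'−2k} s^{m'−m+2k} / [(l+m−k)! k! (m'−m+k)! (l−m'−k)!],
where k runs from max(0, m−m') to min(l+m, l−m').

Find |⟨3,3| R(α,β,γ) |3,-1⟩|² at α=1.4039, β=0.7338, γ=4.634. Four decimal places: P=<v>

P=0.0031

D^3_{3,-1}(1.4039,0.7338,4.634) = e^{-i·3·1.4039}·d^3_{3,-1}(0.7338)·e^{-i·-1·4.634}. Compute d first:
Half-angle: c=0.933444, s=0.358723. N=√(720·1·2·24)=185.903201
The bounds max(0,m−m')=0 and min(l+m,l−m')=0 give 1 term
  k=0: (−1)^4·185.9032/(48)·0.9334^2·0.3587^4 = +0.055881
d^3_{3,-1}(0.7338) = +0.055881
|D^3_{3,-1}|² = |d^3_{3,-1}(β)|² = (+0.055881)² = 0.003123 (the z-rotation phases have unit modulus)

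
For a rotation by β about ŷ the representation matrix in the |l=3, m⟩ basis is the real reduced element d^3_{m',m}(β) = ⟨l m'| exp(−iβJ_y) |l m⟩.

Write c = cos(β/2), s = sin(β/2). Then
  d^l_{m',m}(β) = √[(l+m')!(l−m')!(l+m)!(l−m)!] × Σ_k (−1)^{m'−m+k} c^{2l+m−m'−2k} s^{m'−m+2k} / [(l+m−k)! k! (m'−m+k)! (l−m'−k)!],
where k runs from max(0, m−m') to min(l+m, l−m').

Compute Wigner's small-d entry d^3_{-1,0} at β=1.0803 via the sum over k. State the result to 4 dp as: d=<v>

d^3_{-1,0}(β=1.0803) via Wigner's sum:
Half-angle: c=0.857632, s=0.514265. N=√(2·24·6·6)=41.569219
k: max(0,(0)−(-1))=1 … min(3+(0),3−(-1))=3
  k=1: (−1)^0·41.5692/(12)·0.8576^5·0.5143^1 = +0.826573
  k=2: (−1)^1·41.5692/(4)·0.8576^3·0.5143^3 = -0.891608
  k=3: (−1)^2·41.5692/(12)·0.8576^1·0.5143^5 = +0.106862
d^3_{-1,0}(1.0803) = +0.826573 -0.891608 +0.106862 = +0.041827

d=0.0418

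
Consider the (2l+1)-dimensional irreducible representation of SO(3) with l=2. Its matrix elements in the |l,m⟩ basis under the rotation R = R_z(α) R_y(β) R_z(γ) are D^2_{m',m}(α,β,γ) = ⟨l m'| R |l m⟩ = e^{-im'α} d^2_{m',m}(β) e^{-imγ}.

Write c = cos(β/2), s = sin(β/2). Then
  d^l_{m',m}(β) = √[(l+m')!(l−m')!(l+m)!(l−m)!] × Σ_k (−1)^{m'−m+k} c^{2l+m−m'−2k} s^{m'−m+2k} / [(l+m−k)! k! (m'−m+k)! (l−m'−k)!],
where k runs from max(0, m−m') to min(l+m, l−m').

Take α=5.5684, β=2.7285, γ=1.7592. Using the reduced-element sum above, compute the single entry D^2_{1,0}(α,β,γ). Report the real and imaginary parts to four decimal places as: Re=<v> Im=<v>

Re=0.3401 Im=0.2952

First d^2_{1,0}(β=2.7285), then the phase factors e^{-i(1)α} and e^{-i(0)γ}:
Half-angle: c=0.205081, s=0.978745. N=√(6·1·2·2)=4.898979
k: max(0,(0)−(1))=0 … min(2+(0),2−(1))=1
  k=0: (−1)^1·4.8990/(2)·0.2051^3·0.9787^1 = -0.020679
  k=1: (−1)^2·4.8990/(2)·0.2051^1·0.9787^3 = +0.470988
d^2_{1,0}(2.7285) = -0.020679 +0.470988 = +0.450309
D = (+0.755234+0.655455i)·(+0.450309)·(+1.000000+0.000000i) = +0.340089+0.295157i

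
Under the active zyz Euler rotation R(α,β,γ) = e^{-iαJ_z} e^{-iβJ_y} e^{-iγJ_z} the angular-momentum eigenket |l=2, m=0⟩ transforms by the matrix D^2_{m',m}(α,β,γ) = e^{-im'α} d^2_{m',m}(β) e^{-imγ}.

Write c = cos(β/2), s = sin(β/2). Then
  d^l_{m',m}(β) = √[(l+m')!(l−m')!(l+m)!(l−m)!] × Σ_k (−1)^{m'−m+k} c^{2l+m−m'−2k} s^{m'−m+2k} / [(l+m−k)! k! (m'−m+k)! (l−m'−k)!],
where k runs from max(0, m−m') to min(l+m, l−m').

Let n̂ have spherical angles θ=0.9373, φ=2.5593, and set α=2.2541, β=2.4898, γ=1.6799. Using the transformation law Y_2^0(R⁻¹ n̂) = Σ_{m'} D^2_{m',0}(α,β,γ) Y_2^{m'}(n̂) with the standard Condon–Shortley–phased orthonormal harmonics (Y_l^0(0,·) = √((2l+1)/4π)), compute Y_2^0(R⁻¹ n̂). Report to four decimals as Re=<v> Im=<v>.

Need the full column D^2_{m',0} for m'=−2..2 at α=2.2541, β=2.4898, γ=1.6799.
cos(β/2)=0.320158, sin(β/2)=0.947364
d^2_{-2,0}: single k=2 term ⇒ +0.225340;  D = -0.045693-0.220659i
d^2_{-1,0}: k∈[1..2] ⇒ +0.076153 -0.666793 = -0.590640;  D = +0.372906-0.458036i
d^2_{0,0}: k∈[0..2] ⇒ +0.010506 -0.367979 +0.805504 = +0.448032;  D = +0.448032+0.000000i
d^2_{1,0}: k∈[0..1] ⇒ -0.076153 +0.666793 = +0.590640;  D = -0.372906-0.458036i
d^2_{2,0}: single k=0 term ⇒ +0.225340;  D = -0.045693+0.220659i
Y_2^{m'}(θ=0.9373,φ=2.5593) and Σ D·Y over m':
  (-0.0457-0.2207i)·(+0.0991+0.2305i)  (+0.3729-0.4580i)·(-0.3078-0.2027i)  (+0.4480+0.0000i)·(+0.0162+0.0000i)  (-0.3729-0.4580i)·(+0.3078-0.2027i)  (-0.0457+0.2207i)·(+0.0991-0.2305i)
Y_2^0(R⁻¹ n̂) = -0.315374+0.000000i

Re=-0.3154 Im=0.0000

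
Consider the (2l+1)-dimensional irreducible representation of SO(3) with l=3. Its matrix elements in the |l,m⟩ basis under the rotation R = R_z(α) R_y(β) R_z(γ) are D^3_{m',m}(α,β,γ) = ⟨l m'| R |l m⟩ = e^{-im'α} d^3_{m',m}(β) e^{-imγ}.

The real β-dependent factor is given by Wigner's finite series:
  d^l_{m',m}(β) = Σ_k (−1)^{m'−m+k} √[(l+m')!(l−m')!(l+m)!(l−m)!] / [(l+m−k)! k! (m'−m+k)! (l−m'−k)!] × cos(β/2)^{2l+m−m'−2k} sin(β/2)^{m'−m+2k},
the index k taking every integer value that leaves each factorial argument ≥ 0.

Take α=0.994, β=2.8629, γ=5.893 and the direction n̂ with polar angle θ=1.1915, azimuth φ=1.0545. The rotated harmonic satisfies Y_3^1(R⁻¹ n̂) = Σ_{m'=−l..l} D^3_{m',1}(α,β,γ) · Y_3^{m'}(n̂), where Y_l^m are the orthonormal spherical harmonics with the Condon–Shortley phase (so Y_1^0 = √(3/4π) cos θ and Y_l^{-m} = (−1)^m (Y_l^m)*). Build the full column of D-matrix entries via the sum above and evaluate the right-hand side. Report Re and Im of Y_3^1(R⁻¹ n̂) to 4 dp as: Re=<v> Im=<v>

Need the full column D^3_{m',1} for m'=−3..3 at α=0.994, β=2.8629, γ=5.893.
cos(β/2)=0.138896, sin(β/2)=0.990307
d^3_{-3,1}: single k=4 term ⇒ +0.071863;  D = -0.069961-0.016425i
d^3_{-2,1}: k∈[3..4] ⇒ +0.016459 -0.418349 = -0.401890;  D = +0.290359-0.277861i
d^3_{-1,1}: k∈[2..4] ⇒ +0.002190 -0.148439 +0.943233 = +0.796984;  D = +0.147864+0.783148i
d^3_{0,1}: k∈[1..3] ⇒ +0.000177 -0.027045 +0.458278 = +0.431410;  D = +0.398985+0.164091i
d^3_{1,1}: k∈[0..2] ⇒ +0.000007 -0.002920 +0.111329 = +0.108416;  D = +0.089246-0.061557i
d^3_{2,1}: k∈[0..1] ⇒ -0.000162 +0.016459 = +0.016297;  D = -0.000440-0.016291i
d^3_{3,1}: single k=0 term ⇒ +0.001414;  D = -0.001205-0.000739i
Y_3^{m'}(θ=1.1915,φ=1.0545) and Σ D·Y over m':
  (-0.0700-0.0164i)·(-0.3344+0.0073i)  (+0.2904-0.2779i)·(-0.1674-0.2804i)  (+0.1479+0.7831i)·(-0.0466+0.0821i)  (+0.3990+0.1641i)·(-0.3198+0.0000i)  (+0.0892-0.0616i)·(+0.0466+0.0821i)  (-0.0004-0.0163i)·(-0.1674+0.2804i)  (-0.0012-0.0007i)·(+0.3344+0.0073i)
Y_3^1(R⁻¹ n̂) = -0.288329-0.099954i

Re=-0.2883 Im=-0.1000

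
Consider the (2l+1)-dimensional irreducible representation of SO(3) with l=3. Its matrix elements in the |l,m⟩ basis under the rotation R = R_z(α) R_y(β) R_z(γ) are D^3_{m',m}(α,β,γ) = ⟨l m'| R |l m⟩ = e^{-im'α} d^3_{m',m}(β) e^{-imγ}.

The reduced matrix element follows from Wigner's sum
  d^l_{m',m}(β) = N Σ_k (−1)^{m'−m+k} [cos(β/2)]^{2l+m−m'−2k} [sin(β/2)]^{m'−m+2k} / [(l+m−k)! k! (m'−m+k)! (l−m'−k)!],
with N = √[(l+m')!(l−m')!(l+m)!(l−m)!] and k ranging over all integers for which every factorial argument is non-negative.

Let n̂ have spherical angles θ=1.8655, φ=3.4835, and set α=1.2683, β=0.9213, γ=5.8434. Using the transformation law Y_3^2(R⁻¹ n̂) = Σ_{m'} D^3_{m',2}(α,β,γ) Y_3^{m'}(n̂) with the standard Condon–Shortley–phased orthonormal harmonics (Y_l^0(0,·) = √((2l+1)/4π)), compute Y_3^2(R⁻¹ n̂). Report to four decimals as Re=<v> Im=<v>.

Re=0.1472 Im=0.3586

Need the full column D^3_{m',2} for m'=−3..3 at α=1.2683, β=0.9213, γ=5.8434.
cos(β/2)=0.895764, sin(β/2)=0.444530
d^3_{-3,2}: single k=5 term ⇒ +0.038087;  D = -0.001063-0.038072i
d^3_{-2,2}: k∈[4..5] ⇒ +0.156662 -0.007716 = +0.148945;  D = -0.143366-0.040385i
d^3_{-1,2}: k∈[3..4] ⇒ +0.399314 -0.049170 = +0.350144;  D = -0.191030+0.293443i
d^3_{0,2}: k∈[2..3] ⇒ +0.696847 -0.171614 = +0.525233;  D = +0.334827+0.404674i
d^3_{1,2}: k∈[1..2] ⇒ +0.810716 -0.399314 = +0.411402;  D = +0.380708-0.155927i
d^3_{2,2}: k∈[0..1] ⇒ +0.516608 -0.636132 = -0.119524;  D = +0.010294+0.119080i
d^3_{3,2}: single k=0 term ⇒ -0.627978;  D = +0.613350+0.134752i
Y_3^{m'}(θ=1.8655,φ=3.4835) and Σ D·Y over m':
  (-0.0011-0.0381i)·(-0.1895+0.3126i)  (-0.1434-0.0404i)·(-0.2107+0.1717i)  (-0.1910+0.2934i)·(+0.1684-0.0599i)  (+0.3348+0.4047i)·(+0.2795+0.0000i)  (+0.3807-0.1559i)·(-0.1684-0.0599i)  (+0.0103+0.1191i)·(-0.2107-0.1717i)  (+0.6134+0.1348i)·(+0.1895+0.3126i)
Y_3^2(R⁻¹ n̂) = +0.147153+0.358593i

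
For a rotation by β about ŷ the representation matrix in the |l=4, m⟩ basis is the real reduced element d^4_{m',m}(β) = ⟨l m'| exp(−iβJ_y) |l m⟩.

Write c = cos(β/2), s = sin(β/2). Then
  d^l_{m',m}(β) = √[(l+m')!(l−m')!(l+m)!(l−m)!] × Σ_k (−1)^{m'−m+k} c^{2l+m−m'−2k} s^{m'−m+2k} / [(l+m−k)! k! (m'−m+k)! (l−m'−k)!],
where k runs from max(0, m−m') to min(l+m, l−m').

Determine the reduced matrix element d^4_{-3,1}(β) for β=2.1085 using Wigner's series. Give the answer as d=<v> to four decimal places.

d=-0.3869

d^4_{-3,1}(β=2.1085) via Wigner's sum:
Half-angle: c=0.493880, s=0.869530. N=√(1·5040·120·6)=1904.940944
Admissible k: 4..5 (factorial args all ≥0)
  k=4: (−1)^0·1904.9409/(144)·0.4939^4·0.8695^4 = +0.449928
  k=5: (−1)^1·1904.9409/(240)·0.4939^2·0.8695^6 = -0.836798
d^4_{-3,1}(2.1085) = +0.449928 -0.836798 = -0.386870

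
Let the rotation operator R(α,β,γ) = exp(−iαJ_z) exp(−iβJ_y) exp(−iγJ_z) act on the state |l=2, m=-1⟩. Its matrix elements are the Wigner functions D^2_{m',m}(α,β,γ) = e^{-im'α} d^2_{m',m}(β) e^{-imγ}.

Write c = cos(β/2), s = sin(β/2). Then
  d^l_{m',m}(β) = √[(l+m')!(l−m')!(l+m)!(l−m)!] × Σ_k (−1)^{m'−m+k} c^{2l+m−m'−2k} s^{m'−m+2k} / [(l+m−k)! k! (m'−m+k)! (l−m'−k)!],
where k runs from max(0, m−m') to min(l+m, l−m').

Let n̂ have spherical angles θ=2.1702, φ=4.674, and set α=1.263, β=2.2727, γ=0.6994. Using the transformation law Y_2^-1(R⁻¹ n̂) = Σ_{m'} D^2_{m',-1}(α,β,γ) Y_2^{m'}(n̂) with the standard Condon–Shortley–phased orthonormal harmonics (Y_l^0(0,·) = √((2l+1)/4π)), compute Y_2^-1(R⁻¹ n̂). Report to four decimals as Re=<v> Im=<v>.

Need the full column D^2_{m',-1} for m'=−2..2 at α=1.263, β=2.2727, γ=0.6994.
cos(β/2)=0.420908, sin(β/2)=0.907103
d^2_{-2,-1}: single k=1 term ⇒ +0.135285;  D = -0.134810-0.011325i
d^2_{-1,-1}: k∈[0..1] ⇒ +0.031387 -0.437330 = -0.405943;  D = +0.154937-0.375213i
d^2_{0,-1}: k∈[0..1] ⇒ -0.165689 +0.769544 = +0.603854;  D = +0.462086+0.388736i
d^2_{1,-1}: k∈[0..1] ⇒ +0.437330 -0.677060 = -0.239729;  D = -0.202652+0.128071i
d^2_{2,-1}: single k=0 term ⇒ -0.628330;  D = +0.158982+0.607884i
Y_2^{m'}(θ=2.1702,φ=4.674) and Σ D·Y over m':
  (-0.1348-0.0113i)·(-0.2626-0.0202i)  (+0.1549-0.3752i)·(+0.0138-0.3596i)  (+0.4621+0.3887i)·(-0.0143+0.0000i)  (-0.2027+0.1281i)·(-0.0138-0.3596i)  (+0.1590+0.6079i)·(-0.2626+0.0202i)
Y_2^-1(R⁻¹ n̂) = -0.109373-0.146034i

Re=-0.1094 Im=-0.1460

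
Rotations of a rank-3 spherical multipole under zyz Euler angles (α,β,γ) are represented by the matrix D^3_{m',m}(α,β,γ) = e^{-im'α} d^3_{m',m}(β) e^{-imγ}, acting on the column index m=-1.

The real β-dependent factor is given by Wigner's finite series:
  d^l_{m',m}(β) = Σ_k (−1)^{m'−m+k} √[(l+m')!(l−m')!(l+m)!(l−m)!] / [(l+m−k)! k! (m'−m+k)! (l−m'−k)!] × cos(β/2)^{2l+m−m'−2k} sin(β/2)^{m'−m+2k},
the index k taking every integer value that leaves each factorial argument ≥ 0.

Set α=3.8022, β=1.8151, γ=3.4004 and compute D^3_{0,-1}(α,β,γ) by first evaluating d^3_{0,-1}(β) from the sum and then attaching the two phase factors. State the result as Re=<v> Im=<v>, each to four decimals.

Re=-0.2873 Im=-0.0761

D^3_{0,-1}(3.8022,1.8151,3.4004) = e^{-i·0·3.8022}·d^3_{0,-1}(1.8151)·e^{-i·-1·3.4004}. Compute d first:
With c≡cos(β/2)=0.615678 and s≡sin(β/2)=0.787998, N=[6·6·2·24]^{1/2}=41.569219
k: max(0,(-1)−(0))=0 … min(3+(-1),3−(0))=2
  k=0: (−1)^1·41.5692/(12)·0.6157^5·0.7880^1 = -0.241482
  k=1: (−1)^2·41.5692/(4)·0.6157^3·0.7880^3 = +1.186719
  k=2: (−1)^3·41.5692/(12)·0.6157^1·0.7880^5 = -0.647991
d^3_{0,-1}(1.8151) = -0.241482 +1.186719 -0.647991 = +0.297246
Phases: e^{-i·(0)·3.8022}=+1.000000+0.000000i, e^{-i·(-1)·3.4004}=-0.966696-0.255928i ⇒ D=-0.287347-0.076074i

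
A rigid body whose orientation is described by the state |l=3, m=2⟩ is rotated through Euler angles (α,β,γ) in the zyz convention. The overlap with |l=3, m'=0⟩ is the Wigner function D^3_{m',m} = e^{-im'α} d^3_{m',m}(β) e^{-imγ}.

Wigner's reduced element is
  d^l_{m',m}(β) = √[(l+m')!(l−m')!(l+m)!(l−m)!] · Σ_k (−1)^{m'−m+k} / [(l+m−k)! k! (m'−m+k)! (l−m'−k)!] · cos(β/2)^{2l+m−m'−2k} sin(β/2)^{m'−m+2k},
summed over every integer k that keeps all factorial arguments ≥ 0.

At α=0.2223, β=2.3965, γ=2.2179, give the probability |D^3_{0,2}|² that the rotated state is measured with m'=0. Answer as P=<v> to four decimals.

Split into d^3_{0,2}(β=2.3965) × two z-phases.
Half-angle: c=0.363988, s=0.931404. N=√(6·6·120·1)=65.726707
k: max(0,(2)−(0))=2 … min(3+(2),3−(0))=3
  k=2: (−1)^0·65.7267/(12)·0.3640^4·0.9314^2 = +0.083404
  k=3: (−1)^1·65.7267/(12)·0.3640^2·0.9314^4 = -0.546119
d^3_{0,2}(2.3965) = +0.083404 -0.546119 = -0.462715
|D^3_{0,2}|² = |d^3_{0,2}(β)|² = (-0.462715)² = 0.214105 (the z-rotation phases have unit modulus)

P=0.2141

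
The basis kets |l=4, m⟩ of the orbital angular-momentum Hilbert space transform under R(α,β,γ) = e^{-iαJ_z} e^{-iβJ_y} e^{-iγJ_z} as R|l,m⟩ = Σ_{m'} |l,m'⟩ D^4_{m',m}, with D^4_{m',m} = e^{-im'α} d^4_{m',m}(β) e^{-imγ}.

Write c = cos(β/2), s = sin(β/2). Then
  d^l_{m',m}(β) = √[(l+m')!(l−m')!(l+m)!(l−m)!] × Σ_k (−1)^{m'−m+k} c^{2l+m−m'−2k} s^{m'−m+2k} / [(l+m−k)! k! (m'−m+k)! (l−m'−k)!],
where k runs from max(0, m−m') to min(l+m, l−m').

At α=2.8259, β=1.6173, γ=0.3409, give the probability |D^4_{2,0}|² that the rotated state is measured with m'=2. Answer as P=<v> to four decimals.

P=0.1509

Split into d^4_{2,0}(β=1.6173) × two z-phases.
c=cos(1.6173/2)=0.690476, s=sin(1.6173/2)=0.723356; N=√[720·2·24·24]=910.735966
The bounds max(0,m−m')=0 and min(l+m,l−m')=2 give 3 terms
  k=0: (−1)^2·910.7360/(96)·0.6905^6·0.7234^2 = +0.537917
  k=1: (−1)^3·910.7360/(36)·0.6905^4·0.7234^4 = -1.574312
  k=2: (−1)^4·910.7360/(96)·0.6905^2·0.7234^6 = +0.647932
d^4_{2,0}(1.6173) = +0.537917 -1.574312 +0.647932 = -0.388464
|D^4_{2,0}|² = |d^4_{2,0}(β)|² = (-0.388464)² = 0.150904 (the z-rotation phases have unit modulus)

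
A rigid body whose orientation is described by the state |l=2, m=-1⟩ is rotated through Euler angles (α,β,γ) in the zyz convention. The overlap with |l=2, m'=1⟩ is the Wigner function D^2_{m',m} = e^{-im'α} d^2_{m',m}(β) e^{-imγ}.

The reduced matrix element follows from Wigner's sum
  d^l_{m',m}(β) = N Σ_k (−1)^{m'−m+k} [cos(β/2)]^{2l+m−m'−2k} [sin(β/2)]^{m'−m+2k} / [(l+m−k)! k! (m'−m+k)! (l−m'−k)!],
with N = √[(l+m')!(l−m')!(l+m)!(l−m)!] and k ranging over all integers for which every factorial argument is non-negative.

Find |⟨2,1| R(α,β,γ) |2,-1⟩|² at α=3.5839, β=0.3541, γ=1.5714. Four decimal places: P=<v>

First d^2_{1,-1}(β=0.3541), then the phase factors e^{-i(1)α} and e^{-i(-1)γ}:
Half-angle: c=0.984368, s=0.176126. N=√(6·1·1·6)=6.000000
Admissible k: 0..1 (factorial args all ≥0)
  k=0: (−1)^2·6.0000/(2)·0.9844^2·0.1761^2 = +0.090175
  k=1: (−1)^3·6.0000/(6)·0.9844^0·0.1761^4 = -0.000962
d^2_{1,-1}(0.3541) = +0.090175 -0.000962 = +0.089212
|D^2_{1,-1}|² = |d^2_{1,-1}(β)|² = (+0.089212)² = 0.007959 (the z-rotation phases have unit modulus)

P=0.0080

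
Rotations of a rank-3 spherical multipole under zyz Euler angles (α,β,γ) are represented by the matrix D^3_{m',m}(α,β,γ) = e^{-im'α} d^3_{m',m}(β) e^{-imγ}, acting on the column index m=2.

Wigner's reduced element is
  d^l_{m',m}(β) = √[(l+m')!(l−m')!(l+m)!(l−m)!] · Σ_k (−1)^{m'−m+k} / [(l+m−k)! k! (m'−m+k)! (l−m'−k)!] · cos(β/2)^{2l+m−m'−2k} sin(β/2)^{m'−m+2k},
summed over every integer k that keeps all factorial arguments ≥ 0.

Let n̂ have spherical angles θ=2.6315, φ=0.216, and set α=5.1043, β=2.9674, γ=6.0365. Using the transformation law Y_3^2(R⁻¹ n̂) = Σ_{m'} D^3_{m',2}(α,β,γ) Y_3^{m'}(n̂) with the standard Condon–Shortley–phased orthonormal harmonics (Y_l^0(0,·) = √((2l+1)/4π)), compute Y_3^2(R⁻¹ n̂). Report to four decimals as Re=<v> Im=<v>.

Re=-0.2056 Im=-0.0451

Need the full column D^3_{m',2} for m'=−3..3 at α=5.1043, β=2.9674, γ=6.0365.
cos(β/2)=0.086986, sin(β/2)=0.996210
d^3_{-3,2}: single k=5 term ⇒ +0.209064;  D = -0.208055-0.020519i
d^3_{-2,2}: k∈[4..5] ⇒ +0.037263 -0.977472 = -0.940209;  D = +0.272100+0.899975i
d^3_{-1,2}: k∈[3..4] ⇒ +0.004116 -0.269901 = -0.265785;  D = -0.205742+0.168261i
d^3_{0,2}: k∈[2..3] ⇒ +0.000311 -0.040819 = -0.040508;  D = -0.035677-0.019184i
d^3_{1,2}: k∈[1..2] ⇒ +0.000016 -0.004116 = -0.004100;  D = +0.000415-0.004079i
d^3_{2,2}: k∈[0..1] ⇒ +0.000000 -0.000284 = -0.000284;  D = +0.000272-0.000081i
d^3_{3,2}: single k=0 term ⇒ -0.000012;  D = +0.000008+0.000009i
Y_3^{m'}(θ=2.6315,φ=0.216) and Σ D·Y over m':
  (-0.2081-0.0205i)·(+0.0387-0.0293i)  (+0.2721+0.9000i)·(-0.1931+0.0890i)  (-0.2057+0.1683i)·(+0.4328-0.0950i)  (-0.0357-0.0192i)·(-0.2631+0.0000i)  (+0.0004-0.0041i)·(-0.4328-0.0950i)  (+0.0003-0.0001i)·(-0.1931-0.0890i)  (+0.0000+0.0000i)·(-0.0387-0.0293i)
Y_3^2(R⁻¹ n̂) = -0.205618-0.045121i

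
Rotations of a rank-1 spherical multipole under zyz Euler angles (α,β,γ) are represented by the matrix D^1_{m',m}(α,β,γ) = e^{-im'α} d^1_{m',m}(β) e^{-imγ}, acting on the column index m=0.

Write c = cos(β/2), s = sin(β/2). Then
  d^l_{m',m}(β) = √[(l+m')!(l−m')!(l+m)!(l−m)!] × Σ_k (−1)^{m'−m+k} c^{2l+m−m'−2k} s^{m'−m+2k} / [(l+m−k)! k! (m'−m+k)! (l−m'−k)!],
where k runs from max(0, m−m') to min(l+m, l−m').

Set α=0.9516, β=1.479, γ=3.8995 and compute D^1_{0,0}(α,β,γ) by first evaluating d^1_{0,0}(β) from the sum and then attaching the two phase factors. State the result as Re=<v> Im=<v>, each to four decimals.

Split into d^1_{0,0}(β=1.479) × two z-phases.
With c≡cos(β/2)=0.738806 and s≡sin(β/2)=0.673919, N=[1·1·1·1]^{1/2}=1.000000
Admissible k: 0..1 (factorial args all ≥0)
  k=0: (−1)^0·1.0000/(1)·0.7388^2·0.6739^0 = +0.545834
  k=1: (−1)^1·1.0000/(1)·0.7388^0·0.6739^2 = -0.454166
d^1_{0,0}(1.479) = +0.545834 -0.454166 = +0.091667
D = (+1.000000+0.000000i)·(+0.091667)·(+1.000000+0.000000i) = +0.091667+0.000000i

Re=0.0917 Im=0.0000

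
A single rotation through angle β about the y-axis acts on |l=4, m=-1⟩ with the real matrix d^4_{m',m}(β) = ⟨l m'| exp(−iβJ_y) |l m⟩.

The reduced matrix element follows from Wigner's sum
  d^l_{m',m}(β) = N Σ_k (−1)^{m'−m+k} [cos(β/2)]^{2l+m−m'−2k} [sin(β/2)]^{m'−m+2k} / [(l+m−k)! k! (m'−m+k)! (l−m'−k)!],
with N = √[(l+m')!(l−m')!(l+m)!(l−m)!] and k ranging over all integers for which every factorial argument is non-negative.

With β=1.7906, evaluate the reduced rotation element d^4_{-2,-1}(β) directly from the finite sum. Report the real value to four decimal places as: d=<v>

d^4_{-2,-1}(β=1.7906) via Wigner's sum:
c=cos(1.7906/2)=0.625285, s=sin(1.7906/2)=0.780397; N=√[2·720·6·120]=1018.233765
k: max(0,(-1)−(-2))=1 … min(4+(-1),4−(-2))=3
  k=1: (−1)^0·1018.2338/(240)·0.6253^7·0.7804^1 = +0.123736
  k=2: (−1)^1·1018.2338/(48)·0.6253^5·0.7804^3 = -0.963699
  k=3: (−1)^2·1018.2338/(72)·0.6253^3·0.7804^5 = +1.000750
d^4_{-2,-1}(1.7906) = +0.123736 -0.963699 +1.000750 = +0.160787

d=0.1608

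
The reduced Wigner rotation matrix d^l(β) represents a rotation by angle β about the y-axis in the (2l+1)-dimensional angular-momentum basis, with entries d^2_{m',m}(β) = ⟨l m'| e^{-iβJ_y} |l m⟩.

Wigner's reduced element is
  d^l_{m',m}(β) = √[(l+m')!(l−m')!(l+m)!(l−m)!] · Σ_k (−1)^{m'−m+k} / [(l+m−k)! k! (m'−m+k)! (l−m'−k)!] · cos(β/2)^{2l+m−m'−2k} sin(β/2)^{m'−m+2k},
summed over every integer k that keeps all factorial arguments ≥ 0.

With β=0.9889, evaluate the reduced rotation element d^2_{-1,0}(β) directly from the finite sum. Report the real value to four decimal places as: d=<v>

d=0.5623

d^2_{-1,0}(β=0.9889) via Wigner's sum:
Half-angle: c=0.880230, s=0.474548. N=√(1·6·2·2)=4.898979
The bounds max(0,m−m')=1 and min(l+m,l−m')=2 give 2 terms
  k=1: (−1)^0·4.8990/(2)·0.8802^3·0.4745^1 = +0.792764
  k=2: (−1)^1·4.8990/(2)·0.8802^1·0.4745^3 = -0.230415
d^2_{-1,0}(0.9889) = +0.792764 -0.230415 = +0.562348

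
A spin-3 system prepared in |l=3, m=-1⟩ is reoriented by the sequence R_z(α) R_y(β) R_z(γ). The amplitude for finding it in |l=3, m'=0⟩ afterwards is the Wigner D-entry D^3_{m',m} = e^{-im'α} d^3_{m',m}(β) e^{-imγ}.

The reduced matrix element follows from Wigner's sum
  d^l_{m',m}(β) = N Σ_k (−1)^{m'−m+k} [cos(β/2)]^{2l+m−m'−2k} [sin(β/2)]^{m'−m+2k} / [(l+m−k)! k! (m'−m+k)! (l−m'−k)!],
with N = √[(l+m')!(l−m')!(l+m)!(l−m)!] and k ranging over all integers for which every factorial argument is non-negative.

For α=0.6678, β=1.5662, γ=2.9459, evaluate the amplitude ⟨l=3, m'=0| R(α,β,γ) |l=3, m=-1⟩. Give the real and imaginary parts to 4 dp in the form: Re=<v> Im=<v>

Split into d^3_{0,-1}(β=1.5662) × two z-phases.
With c≡cos(β/2)=0.708730 and s≡sin(β/2)=0.705480, N=[6·6·2·24]^{1/2}=41.569219
The bounds max(0,m−m')=0 and min(l+m,l−m')=2 give 3 terms
  k=0: (−1)^1·41.5692/(12)·0.7087^5·0.7055^1 = -0.436998
  k=1: (−1)^2·41.5692/(4)·0.7087^3·0.7055^3 = +1.298997
  k=2: (−1)^3·41.5692/(12)·0.7087^1·0.7055^5 = -0.429037
d^3_{0,-1}(1.5662) = -0.436998 +1.298997 -0.429037 = +0.432962
Phases: e^{-i·(0)·0.6678}=+1.000000+0.000000i, e^{-i·(-1)·2.9459}=-0.980913+0.194446i ⇒ D=-0.424699+0.084188i

Re=-0.4247 Im=0.0842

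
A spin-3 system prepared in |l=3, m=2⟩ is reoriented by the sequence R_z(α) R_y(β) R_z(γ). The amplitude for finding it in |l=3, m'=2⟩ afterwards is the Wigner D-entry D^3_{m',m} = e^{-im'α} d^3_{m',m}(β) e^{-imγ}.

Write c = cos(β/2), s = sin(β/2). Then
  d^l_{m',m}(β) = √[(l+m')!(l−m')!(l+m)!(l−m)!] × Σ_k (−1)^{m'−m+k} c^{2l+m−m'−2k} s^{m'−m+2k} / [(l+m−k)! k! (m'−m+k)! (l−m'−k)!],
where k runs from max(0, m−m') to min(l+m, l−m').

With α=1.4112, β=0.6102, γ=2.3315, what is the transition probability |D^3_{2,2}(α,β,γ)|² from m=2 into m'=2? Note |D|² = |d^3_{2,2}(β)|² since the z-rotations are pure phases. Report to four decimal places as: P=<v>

P=0.1441

Split into d^3_{2,2}(β=0.6102) × two z-phases.
Half-angle: c=0.953817, s=0.300389. N=√(120·1·120·1)=120.000000
k∈{0,1} keeps every argument non-negative
  k=0: (−1)^0·120.0000/(120)·0.9538^6·0.3004^0 = +0.752992
  k=1: (−1)^1·120.0000/(24)·0.9538^4·0.3004^2 = -0.373419
d^3_{2,2}(0.6102) = +0.752992 -0.373419 = +0.379572
|D^3_{2,2}|² = |d^3_{2,2}(β)|² = (+0.379572)² = 0.144075 (the z-rotation phases have unit modulus)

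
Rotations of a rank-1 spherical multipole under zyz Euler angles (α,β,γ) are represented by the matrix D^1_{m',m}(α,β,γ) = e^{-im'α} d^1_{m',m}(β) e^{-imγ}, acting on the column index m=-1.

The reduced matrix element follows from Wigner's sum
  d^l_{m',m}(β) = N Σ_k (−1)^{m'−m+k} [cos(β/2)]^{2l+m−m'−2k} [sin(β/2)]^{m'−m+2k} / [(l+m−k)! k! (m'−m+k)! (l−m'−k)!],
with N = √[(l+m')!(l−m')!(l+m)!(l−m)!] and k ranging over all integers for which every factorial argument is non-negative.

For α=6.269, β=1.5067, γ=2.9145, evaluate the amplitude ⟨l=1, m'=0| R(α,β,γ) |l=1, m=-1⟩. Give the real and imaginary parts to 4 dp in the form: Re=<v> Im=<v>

D^1_{0,-1}(6.269,1.5067,2.9145) = e^{-i·0·6.269}·d^1_{0,-1}(1.5067)·e^{-i·-1·2.9145}. Compute d first:
Half-angle: c=0.729401, s=0.684086. N=√(1·1·1·2)=1.414214
k: max(0,(-1)−(0))=0 … min(1+(-1),1−(0))=0
  k=0: (−1)^1·1.4142/(1)·0.7294^1·0.6841^1 = -0.705655
d^1_{0,-1}(1.5067) = -0.705655
Attach z-rotation phases: D = e^{-i(0)(6.269)}·(-0.705655)·e^{-i(-1)(2.9145)} = +0.687537-0.158875i

Re=0.6875 Im=-0.1589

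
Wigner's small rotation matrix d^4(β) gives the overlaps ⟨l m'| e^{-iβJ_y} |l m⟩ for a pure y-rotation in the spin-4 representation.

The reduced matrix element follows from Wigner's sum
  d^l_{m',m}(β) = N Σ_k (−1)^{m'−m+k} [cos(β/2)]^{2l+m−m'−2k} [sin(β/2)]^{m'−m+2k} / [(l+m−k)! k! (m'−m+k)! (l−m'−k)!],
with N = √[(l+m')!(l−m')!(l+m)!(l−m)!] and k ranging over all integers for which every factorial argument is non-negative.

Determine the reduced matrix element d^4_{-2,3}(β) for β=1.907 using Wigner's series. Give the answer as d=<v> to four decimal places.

d=0.2657

d^4_{-2,3}(β=1.907) via Wigner's sum:
Half-angle: c=0.578833, s=0.815446. N=√(2·720·5040·1)=2693.993318
k: max(0,(3)−(-2))=5 … min(4+(3),4−(-2))=6
  k=5: (−1)^0·2693.9933/(240)·0.5788^3·0.8154^5 = +0.784913
  k=6: (−1)^1·2693.9933/(720)·0.5788^1·0.8154^7 = -0.519260
d^4_{-2,3}(1.907) = +0.784913 -0.519260 = +0.265652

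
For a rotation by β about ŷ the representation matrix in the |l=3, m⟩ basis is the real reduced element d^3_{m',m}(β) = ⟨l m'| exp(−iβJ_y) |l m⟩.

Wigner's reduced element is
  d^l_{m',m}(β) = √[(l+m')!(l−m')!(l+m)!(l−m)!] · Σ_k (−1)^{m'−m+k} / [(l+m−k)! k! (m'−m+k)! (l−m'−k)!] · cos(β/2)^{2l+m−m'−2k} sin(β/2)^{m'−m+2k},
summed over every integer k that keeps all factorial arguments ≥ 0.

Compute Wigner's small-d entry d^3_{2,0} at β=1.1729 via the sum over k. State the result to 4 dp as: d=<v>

d=0.4509

d^3_{2,0}(β=1.1729) via Wigner's sum:
c=cos(1.1729/2)=0.832911, s=sin(1.1729/2)=0.553408; N=√[120·1·6·6]=65.726707
Admissible k: 0..1 (factorial args all ≥0)
  k=0: (−1)^2·65.7267/(12)·0.8329^4·0.5534^2 = +0.807318
  k=1: (−1)^3·65.7267/(12)·0.8329^2·0.5534^4 = -0.356400
d^3_{2,0}(1.1729) = +0.807318 -0.356400 = +0.450917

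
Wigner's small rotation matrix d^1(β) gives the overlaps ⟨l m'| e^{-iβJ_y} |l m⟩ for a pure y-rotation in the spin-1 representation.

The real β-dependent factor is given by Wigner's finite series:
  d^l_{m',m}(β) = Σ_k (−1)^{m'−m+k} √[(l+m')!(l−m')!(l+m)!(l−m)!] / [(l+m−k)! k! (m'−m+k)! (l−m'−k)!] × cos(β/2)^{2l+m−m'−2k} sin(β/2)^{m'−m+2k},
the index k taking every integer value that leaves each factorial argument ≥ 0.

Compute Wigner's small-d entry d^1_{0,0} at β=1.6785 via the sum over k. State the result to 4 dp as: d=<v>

d^1_{0,0}(β=1.6785) via Wigner's sum:
c=cos(1.6785/2)=0.668021, s=sin(1.6785/2)=0.744142; N=√[1·1·1·1]=1.000000
k: max(0,(0)−(0))=0 … min(1+(0),1−(0))=1
  k=0: (−1)^0·1.0000/(1)·0.6680^2·0.7441^0 = +0.446252
  k=1: (−1)^1·1.0000/(1)·0.6680^0·0.7441^2 = -0.553748
d^1_{0,0}(1.6785) = +0.446252 -0.553748 = -0.107496

d=-0.1075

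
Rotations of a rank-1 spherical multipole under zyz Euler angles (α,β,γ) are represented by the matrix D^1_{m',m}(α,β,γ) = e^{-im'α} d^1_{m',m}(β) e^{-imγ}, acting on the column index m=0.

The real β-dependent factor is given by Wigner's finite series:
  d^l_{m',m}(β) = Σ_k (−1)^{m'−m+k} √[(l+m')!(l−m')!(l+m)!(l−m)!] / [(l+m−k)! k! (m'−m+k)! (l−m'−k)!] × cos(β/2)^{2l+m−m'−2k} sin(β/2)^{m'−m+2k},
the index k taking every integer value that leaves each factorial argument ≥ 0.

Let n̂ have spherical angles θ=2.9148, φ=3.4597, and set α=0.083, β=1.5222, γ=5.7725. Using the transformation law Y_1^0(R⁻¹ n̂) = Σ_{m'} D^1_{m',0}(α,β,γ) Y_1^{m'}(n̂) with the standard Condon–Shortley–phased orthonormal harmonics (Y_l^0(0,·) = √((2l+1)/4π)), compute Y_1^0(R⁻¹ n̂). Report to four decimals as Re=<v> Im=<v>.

Need the full column D^1_{m',0} for m'=−1..1 at α=0.083, β=1.5222, γ=5.7725.
cos(β/2)=0.724078, sin(β/2)=0.689718
d^1_{-1,0}: single k=1 term ⇒ +0.706272;  D = +0.703841+0.058553i
d^1_{0,0}: k∈[0..1] ⇒ +0.524289 -0.475711 = +0.048577;  D = +0.048577+0.000000i
d^1_{1,0}: single k=0 term ⇒ -0.706272;  D = -0.703841+0.058553i
Y_1^{m'}(θ=2.9148,φ=3.4597) and Σ D·Y over m':
  (+0.7038+0.0586i)·(-0.0738+0.0243i)  (+0.0486+0.0000i)·(-0.4761+0.0000i)  (-0.7038+0.0586i)·(+0.0738+0.0243i)
Y_1^0(R⁻¹ n̂) = -0.129843+0.000000i

Re=-0.1298 Im=0.0000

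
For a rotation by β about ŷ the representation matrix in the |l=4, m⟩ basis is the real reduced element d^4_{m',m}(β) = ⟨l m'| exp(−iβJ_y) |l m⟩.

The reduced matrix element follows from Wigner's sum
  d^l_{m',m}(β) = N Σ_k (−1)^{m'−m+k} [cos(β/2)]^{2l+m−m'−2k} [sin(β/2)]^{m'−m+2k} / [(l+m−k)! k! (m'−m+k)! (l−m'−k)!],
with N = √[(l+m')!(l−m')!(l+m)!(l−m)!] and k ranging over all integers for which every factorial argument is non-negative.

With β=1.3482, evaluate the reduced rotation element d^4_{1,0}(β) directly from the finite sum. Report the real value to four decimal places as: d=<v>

d^4_{1,0}(β=1.3482) via Wigner's sum:
c=cos(1.3482/2)=0.781269, s=sin(1.3482/2)=0.624194; N=√[120·6·24·24]=643.987578
Admissible k: 0..3 (factorial args all ≥0)
  k=0: (−1)^1·643.9876/(144)·0.7813^7·0.6242^1 = -0.495951
  k=1: (−1)^2·643.9876/(24)·0.7813^5·0.6242^3 = +1.899455
  k=2: (−1)^3·643.9876/(24)·0.7813^3·0.6242^5 = -1.212460
  k=3: (−1)^4·643.9876/(144)·0.7813^1·0.6242^7 = +0.128990
d^4_{1,0}(1.3482) = -0.495951 +1.899455 -1.212460 +0.128990 = +0.320033

d=0.3200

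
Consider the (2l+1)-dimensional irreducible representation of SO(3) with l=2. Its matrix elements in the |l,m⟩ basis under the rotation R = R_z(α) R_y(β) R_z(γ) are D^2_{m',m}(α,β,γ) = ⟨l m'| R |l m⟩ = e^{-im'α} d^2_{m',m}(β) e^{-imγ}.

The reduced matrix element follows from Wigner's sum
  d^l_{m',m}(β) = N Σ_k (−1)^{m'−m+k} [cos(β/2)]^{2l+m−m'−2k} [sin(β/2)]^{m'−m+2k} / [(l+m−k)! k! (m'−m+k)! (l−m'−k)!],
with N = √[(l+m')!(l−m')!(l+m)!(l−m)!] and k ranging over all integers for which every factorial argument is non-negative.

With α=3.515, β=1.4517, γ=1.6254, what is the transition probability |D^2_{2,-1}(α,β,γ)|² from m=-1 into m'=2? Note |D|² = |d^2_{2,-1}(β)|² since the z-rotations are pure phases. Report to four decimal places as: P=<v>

First d^2_{2,-1}(β=1.4517), then the phase factors e^{-i(2)α} and e^{-i(-1)γ}:
c=cos(1.4517/2)=0.747935, s=sin(1.4517/2)=0.663771; N=√[24·1·1·6]=12.000000
k: max(0,(-1)−(2))=0 … min(2+(-1),2−(2))=0
  k=0: (−1)^3·12.0000/(6)·0.7479^1·0.6638^3 = -0.437472
d^2_{2,-1}(1.4517) = -0.437472
|D^2_{2,-1}|² = |d^2_{2,-1}(β)|² = (-0.437472)² = 0.191381 (the z-rotation phases have unit modulus)

P=0.1914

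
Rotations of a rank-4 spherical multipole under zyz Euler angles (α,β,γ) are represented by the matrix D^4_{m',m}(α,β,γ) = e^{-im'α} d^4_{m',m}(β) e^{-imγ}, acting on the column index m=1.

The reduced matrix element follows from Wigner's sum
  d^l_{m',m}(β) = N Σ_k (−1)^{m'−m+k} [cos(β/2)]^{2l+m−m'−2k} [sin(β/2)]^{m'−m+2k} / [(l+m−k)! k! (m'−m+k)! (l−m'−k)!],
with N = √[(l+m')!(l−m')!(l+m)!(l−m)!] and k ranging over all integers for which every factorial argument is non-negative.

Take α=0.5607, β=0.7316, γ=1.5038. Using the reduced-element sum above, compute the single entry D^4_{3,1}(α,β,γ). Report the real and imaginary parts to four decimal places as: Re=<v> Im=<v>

First d^4_{3,1}(β=0.7316), then the phase factors e^{-i(3)α} and e^{-i(1)γ}:
With c≡cos(β/2)=0.933838 and s≡sin(β/2)=0.357696, N=[5040·1·120·6]^{1/2}=1904.940944
The bounds max(0,m−m')=0 and min(l+m,l−m')=1 give 2 terms
  k=0: (−1)^2·1904.9409/(240)·0.9338^6·0.3577^2 = +0.673486
  k=1: (−1)^3·1904.9409/(144)·0.9338^4·0.3577^4 = -0.164689
d^4_{3,1}(0.7316) = +0.673486 -0.164689 = +0.508797
Attach z-rotation phases: D = e^{-i(3)(0.5607)}·(+0.508797)·e^{-i(1)(1.5038)} = -0.508298+0.022536i

Re=-0.5083 Im=0.0225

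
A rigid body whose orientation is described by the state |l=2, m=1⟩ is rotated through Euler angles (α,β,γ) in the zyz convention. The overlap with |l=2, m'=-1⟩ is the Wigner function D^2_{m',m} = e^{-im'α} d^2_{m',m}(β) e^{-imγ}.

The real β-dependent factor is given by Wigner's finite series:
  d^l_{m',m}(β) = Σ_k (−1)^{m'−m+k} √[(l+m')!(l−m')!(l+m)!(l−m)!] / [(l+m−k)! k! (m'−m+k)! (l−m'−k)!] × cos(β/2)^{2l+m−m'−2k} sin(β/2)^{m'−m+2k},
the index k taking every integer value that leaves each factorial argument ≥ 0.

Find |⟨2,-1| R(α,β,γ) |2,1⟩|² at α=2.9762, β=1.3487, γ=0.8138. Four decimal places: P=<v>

P=0.3154

First d^2_{-1,1}(β=1.3487), then the phase factors e^{-i(-1)α} and e^{-i(1)γ}:
With c≡cos(β/2)=0.781113 and s≡sin(β/2)=0.624390, N=[1·6·6·1]^{1/2}=6.000000
The bounds max(0,m−m')=2 and min(l+m,l−m')=3 give 2 terms
  k=2: (−1)^0·6.0000/(2)·0.7811^2·0.6244^2 = +0.713609
  k=3: (−1)^1·6.0000/(6)·0.7811^0·0.6244^4 = -0.151993
d^2_{-1,1}(1.3487) = +0.713609 -0.151993 = +0.561616
|D^2_{-1,1}|² = |d^2_{-1,1}(β)|² = (+0.561616)² = 0.315413 (the z-rotation phases have unit modulus)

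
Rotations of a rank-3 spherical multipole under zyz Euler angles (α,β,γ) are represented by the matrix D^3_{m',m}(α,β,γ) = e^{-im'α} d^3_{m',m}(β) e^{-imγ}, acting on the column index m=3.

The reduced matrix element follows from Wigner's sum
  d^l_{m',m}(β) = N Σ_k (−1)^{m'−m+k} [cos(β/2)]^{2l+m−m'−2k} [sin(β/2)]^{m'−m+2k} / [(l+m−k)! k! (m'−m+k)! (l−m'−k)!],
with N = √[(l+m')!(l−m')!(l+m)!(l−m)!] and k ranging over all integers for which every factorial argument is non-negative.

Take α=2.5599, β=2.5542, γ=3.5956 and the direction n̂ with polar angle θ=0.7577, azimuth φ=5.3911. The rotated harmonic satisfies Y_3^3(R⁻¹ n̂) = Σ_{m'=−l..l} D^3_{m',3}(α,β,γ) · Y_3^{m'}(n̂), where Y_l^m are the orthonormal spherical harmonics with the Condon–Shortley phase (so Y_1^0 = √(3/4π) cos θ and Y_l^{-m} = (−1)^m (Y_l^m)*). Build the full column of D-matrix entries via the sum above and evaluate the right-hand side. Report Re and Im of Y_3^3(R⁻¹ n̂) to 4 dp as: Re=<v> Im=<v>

Need the full column D^3_{m',3} for m'=−3..3 at α=2.5599, β=2.5542, γ=3.5956.
cos(β/2)=0.289492, sin(β/2)=0.957180
d^3_{-3,3}: single k=6 term ⇒ +0.769064;  D = -0.768607-0.026522i
d^3_{-2,3}: single k=5 term ⇒ +0.569746;  D = +0.464964+0.329271i
d^3_{-1,3}: single k=4 term ⇒ +0.272455;  D = -0.099265-0.253729i
d^3_{0,3}: single k=3 term ⇒ +0.095150;  D = -0.019721+0.093084i
d^3_{1,3}: single k=2 term ⇒ +0.024922;  D = +0.017712-0.017533i
d^3_{2,3}: single k=1 term ⇒ +0.004767;  D = -0.004673+0.000941i
d^3_{3,3}: single k=0 term ⇒ +0.000589;  D = +0.000546+0.000220i
Y_3^{m'}(θ=0.7577,φ=5.3911) and Σ D·Y over m':
  (-0.7686-0.0265i)·(-0.1210+0.0608i)  (+0.4650+0.3293i)·(-0.0743+0.3427i)  (-0.0993-0.2537i)·(+0.2285+0.2833i)  (-0.0197+0.0931i)·(-0.0980+0.0000i)  (+0.0177-0.0175i)·(-0.2285+0.2833i)  (-0.0047+0.0009i)·(-0.0743-0.3427i)  (+0.0005+0.0002i)·(+0.1210+0.0608i)
Y_3^3(R⁻¹ n̂) = +0.000042+0.006798i

Re=0.0000 Im=0.0068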